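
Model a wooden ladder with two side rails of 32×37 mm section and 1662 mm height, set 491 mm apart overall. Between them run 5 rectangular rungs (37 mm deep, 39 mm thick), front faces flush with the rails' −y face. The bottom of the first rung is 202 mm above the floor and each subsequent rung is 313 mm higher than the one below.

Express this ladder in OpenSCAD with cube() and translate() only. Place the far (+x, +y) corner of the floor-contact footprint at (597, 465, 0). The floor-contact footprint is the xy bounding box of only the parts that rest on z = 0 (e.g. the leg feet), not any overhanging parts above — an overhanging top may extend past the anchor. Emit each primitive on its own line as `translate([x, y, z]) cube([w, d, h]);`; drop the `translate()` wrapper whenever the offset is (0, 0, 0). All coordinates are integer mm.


// rung span = 491 - 2*32 = 427
// rung[k] z = 202 + k*313
translate([106, 428, 0]) cube([32, 37, 1662]);
translate([565, 428, 0]) cube([32, 37, 1662]);
translate([138, 428, 202]) cube([427, 37, 39]);
translate([138, 428, 515]) cube([427, 37, 39]);
translate([138, 428, 828]) cube([427, 37, 39]);
translate([138, 428, 1141]) cube([427, 37, 39]);
translate([138, 428, 1454]) cube([427, 37, 39]);


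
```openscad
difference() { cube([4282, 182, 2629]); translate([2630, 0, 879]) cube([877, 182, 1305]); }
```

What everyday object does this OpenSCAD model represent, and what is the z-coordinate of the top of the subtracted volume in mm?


A wall with a window opening. The window head height is 2184 mm.

A wall with a rectangular opening subtracted — a window. Sill at z = 879, opening 1305 mm tall, so the head is at 879 + 1305 = 2184 mm.


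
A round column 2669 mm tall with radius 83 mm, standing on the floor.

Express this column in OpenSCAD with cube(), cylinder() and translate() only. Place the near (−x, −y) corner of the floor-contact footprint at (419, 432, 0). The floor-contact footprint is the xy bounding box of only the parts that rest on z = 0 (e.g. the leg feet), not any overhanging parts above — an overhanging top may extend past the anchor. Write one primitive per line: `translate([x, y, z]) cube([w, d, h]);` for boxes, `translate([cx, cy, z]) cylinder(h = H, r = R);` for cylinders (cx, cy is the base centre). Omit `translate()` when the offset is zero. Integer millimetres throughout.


translate([502, 515, 0]) cylinder(h = 2669, r = 83);


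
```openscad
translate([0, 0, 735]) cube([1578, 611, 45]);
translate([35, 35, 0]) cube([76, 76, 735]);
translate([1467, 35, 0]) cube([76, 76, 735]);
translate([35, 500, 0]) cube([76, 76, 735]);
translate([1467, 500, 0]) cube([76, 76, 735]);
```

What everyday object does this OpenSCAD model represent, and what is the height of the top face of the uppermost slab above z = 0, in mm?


A table. The table height is 780 mm.

A 1578×611×45 slab sits at z = 735 on four 76 mm square posts — a table. The top surface is at 735 + 45 = 780 mm.


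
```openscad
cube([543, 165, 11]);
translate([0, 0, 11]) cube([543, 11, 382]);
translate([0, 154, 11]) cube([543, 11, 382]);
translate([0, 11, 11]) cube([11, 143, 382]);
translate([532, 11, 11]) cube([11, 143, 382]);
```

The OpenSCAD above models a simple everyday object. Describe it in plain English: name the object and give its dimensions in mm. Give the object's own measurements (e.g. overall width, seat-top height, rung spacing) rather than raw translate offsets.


An open-topped rectangular box: outside dimensions 543×165×393 mm, with a uniform wall and base thickness of 11 mm. The base is a full 543×165 slab on the floor; four walls sit on top of the base. The front and back walls (the −y and +y sides) span the full width; the two side walls fit between them.


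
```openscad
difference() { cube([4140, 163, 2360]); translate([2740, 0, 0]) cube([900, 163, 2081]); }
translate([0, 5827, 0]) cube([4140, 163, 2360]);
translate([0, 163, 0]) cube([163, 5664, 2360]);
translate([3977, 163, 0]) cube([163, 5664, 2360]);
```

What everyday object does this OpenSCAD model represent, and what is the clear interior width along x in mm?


A single room. The interior width is 3814 mm.

Four walls enclosing a rectangle with a door in the front wall — a room. Outside width 4140 minus two 163 mm walls gives 3814 mm.


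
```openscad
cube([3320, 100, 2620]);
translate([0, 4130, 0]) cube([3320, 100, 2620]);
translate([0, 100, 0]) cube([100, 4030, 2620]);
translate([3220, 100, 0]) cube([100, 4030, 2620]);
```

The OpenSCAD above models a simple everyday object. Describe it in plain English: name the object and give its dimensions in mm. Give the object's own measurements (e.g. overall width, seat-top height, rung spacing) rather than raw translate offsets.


The wall frame of a small rectangular building: four walls, each 2620 mm tall and 100 mm thick, enclosing a footprint 3320 mm (x) by 4230 mm (y) outside-to-outside, with no floor or roof. The front and back walls (the −y and +y sides) span the full width; the two side walls fit between them.


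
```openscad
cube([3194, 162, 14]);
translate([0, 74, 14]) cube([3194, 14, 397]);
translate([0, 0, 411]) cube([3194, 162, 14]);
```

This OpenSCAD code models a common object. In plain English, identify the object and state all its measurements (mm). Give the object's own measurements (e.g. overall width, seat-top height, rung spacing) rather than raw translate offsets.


An I-beam lying along x, 3194 mm long. Overall section height 425 mm. Two flanges 162 mm wide (y) and 14 mm thick, one on the floor and one at the top; a web 14 mm thick runs between them, centred on the flange width.


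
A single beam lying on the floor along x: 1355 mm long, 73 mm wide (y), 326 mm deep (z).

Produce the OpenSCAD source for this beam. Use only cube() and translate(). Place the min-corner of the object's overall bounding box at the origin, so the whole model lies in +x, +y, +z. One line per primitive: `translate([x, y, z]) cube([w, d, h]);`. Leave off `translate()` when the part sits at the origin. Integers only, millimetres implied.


cube([1355, 73, 326]);


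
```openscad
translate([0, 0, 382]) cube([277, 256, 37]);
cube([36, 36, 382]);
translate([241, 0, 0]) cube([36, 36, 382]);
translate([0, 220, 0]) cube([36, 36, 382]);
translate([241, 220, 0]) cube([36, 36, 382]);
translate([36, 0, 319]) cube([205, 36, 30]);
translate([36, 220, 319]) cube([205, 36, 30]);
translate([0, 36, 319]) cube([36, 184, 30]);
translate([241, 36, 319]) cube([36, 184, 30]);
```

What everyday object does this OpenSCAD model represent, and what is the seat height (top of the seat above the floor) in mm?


A stool. The seat height is 419 mm.

A 277×256×37 slab at z = 382 on four corner posts — a stool. The seat top is 382 + 37 = 419 mm.


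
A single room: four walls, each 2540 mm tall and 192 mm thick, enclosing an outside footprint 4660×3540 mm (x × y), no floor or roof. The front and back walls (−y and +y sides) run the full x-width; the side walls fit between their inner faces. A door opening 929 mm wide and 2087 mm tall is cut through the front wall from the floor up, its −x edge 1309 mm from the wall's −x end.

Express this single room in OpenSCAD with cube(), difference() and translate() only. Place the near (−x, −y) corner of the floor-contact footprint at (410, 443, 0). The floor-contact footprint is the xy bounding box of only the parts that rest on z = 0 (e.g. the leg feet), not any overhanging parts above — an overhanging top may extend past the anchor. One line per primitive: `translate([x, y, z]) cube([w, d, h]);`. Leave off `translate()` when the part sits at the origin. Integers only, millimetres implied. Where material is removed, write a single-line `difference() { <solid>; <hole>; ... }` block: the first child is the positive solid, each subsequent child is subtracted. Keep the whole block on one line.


difference() { translate([410, 443, 0]) cube([4660, 192, 2540]); translate([1719, 443, 0]) cube([929, 192, 2087]); }
translate([410, 3791, 0]) cube([4660, 192, 2540]);
translate([410, 635, 0]) cube([192, 3156, 2540]);
translate([4878, 635, 0]) cube([192, 3156, 2540]);


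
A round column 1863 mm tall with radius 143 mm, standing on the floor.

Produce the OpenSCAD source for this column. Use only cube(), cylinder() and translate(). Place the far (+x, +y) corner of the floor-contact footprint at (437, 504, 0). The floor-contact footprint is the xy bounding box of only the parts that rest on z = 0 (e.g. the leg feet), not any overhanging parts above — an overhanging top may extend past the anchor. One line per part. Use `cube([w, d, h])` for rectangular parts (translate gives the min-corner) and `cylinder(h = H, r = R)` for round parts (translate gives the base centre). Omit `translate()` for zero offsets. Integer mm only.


translate([294, 361, 0]) cylinder(h = 1863, r = 143);


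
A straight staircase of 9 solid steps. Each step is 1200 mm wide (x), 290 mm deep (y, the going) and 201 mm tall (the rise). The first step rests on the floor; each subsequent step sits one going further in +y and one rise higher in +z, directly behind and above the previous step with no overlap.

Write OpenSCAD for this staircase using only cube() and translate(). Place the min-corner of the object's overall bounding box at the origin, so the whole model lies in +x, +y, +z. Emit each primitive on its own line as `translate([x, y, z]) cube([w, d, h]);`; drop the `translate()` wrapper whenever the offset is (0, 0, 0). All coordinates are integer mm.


cube([1200, 290, 201]);
translate([0, 290, 201]) cube([1200, 290, 201]);
translate([0, 580, 402]) cube([1200, 290, 201]);
translate([0, 870, 603]) cube([1200, 290, 201]);
translate([0, 1160, 804]) cube([1200, 290, 201]);
translate([0, 1450, 1005]) cube([1200, 290, 201]);
translate([0, 1740, 1206]) cube([1200, 290, 201]);
translate([0, 2030, 1407]) cube([1200, 290, 201]);
translate([0, 2320, 1608]) cube([1200, 290, 201]);


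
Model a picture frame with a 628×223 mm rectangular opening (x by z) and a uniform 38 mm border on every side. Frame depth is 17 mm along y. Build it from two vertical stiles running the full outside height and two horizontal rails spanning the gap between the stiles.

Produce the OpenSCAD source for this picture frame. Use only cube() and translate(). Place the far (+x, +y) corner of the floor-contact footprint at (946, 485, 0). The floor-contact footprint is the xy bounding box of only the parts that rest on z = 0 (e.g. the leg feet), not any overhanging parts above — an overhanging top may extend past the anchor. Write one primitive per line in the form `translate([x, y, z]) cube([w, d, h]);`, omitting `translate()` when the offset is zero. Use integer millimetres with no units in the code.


translate([242, 468, 0]) cube([38, 17, 299]);
translate([908, 468, 0]) cube([38, 17, 299]);
translate([280, 468, 0]) cube([628, 17, 38]);
translate([280, 468, 261]) cube([628, 17, 38]);


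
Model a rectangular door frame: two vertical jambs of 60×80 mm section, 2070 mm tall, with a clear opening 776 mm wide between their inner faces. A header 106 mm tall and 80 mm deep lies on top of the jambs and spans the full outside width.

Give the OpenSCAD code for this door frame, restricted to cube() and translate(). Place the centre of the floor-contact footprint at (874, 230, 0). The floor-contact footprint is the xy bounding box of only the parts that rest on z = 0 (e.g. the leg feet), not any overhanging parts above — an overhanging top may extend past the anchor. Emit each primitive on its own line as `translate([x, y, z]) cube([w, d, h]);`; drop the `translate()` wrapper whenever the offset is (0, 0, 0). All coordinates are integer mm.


translate([426, 190, 0]) cube([60, 80, 2070]);
translate([1262, 190, 0]) cube([60, 80, 2070]);
translate([426, 190, 2070]) cube([896, 80, 106]);


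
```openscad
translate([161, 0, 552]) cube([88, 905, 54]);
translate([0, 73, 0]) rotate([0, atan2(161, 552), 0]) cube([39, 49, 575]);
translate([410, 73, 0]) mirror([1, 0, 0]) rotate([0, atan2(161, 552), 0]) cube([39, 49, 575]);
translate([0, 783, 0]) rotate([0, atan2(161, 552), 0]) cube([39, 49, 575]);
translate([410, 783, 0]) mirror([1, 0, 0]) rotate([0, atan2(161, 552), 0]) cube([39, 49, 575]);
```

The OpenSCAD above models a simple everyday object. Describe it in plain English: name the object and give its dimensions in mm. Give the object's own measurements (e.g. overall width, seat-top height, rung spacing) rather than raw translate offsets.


A sawhorse. A 88×905×54 mm beam (x, y, z) sits on two A-frame leg pairs. Each pair is two raked legs of 39×49 mm section (49 mm along y) splaying symmetrically in x. Each leg rises 552 mm vertically over 161 mm of horizontal reach and is 575 mm long along its own axis. Every leg's outer bottom edge rests on the floor and its outer top edge meets a bottom edge of the beam — the left legs (tilting toward +x) meet the beam's −x bottom edge, the right legs (their mirror images, tilting toward −x) meet its +x bottom edge — so the leg tops tuck under the beam, the beam's underside is 552 mm above the floor, and the feet are 410 mm apart outside-to-outside with the beam centred between them. The two leg pairs are set in 73 mm from either end of the beam.


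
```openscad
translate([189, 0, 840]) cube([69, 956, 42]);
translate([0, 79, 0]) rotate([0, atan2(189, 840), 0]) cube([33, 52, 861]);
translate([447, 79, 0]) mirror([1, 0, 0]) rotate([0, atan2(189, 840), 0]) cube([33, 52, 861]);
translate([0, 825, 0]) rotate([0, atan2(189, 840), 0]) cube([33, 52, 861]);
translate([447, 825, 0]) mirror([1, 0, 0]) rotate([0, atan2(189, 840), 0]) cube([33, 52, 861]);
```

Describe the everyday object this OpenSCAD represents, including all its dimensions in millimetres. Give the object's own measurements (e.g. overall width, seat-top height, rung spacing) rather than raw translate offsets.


A sawhorse. A 69×956×42 mm beam (x, y, z) sits on two A-frame leg pairs. Each pair is two raked legs of 33×52 mm section (52 mm along y) splaying symmetrically in x. Each leg rises 840 mm vertically over 189 mm of horizontal reach and is 861 mm long along its own axis. Every leg's outer bottom edge rests on the floor and its outer top edge meets a bottom edge of the beam — the left legs (tilting toward +x) meet the beam's −x bottom edge, the right legs (their mirror images, tilting toward −x) meet its +x bottom edge — so the leg tops tuck under the beam, the beam's underside is 840 mm above the floor, and the feet are 447 mm apart outside-to-outside with the beam centred between them. The two leg pairs are set in 79 mm from either end of the beam.


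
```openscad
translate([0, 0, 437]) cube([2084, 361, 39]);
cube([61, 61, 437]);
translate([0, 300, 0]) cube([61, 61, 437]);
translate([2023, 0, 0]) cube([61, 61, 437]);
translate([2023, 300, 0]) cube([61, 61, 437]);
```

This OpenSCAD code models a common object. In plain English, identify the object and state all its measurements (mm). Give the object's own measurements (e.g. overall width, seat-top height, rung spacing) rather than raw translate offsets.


A long wooden bench with a 2084 mm (x) × 361 mm (y) seat, 39 mm thick, its top surface 476 mm above the floor. Four 61 mm square legs at the seat corners, flush with the edges, run from z = 0 to the seat underside.


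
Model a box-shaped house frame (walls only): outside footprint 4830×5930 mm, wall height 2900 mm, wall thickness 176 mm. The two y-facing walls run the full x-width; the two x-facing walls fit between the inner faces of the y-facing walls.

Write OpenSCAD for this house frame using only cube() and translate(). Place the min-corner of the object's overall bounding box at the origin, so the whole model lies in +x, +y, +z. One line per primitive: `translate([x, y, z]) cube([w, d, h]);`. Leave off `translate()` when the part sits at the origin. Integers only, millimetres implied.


cube([4830, 176, 2900]);
translate([0, 5754, 0]) cube([4830, 176, 2900]);
translate([0, 176, 0]) cube([176, 5578, 2900]);
translate([4654, 176, 0]) cube([176, 5578, 2900]);


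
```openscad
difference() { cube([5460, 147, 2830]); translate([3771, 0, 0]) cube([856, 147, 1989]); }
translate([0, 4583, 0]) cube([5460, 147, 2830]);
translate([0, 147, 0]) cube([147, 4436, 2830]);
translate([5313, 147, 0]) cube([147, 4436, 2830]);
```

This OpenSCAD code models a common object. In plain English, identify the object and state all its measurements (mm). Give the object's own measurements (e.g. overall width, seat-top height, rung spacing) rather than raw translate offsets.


A single room: four walls, each 2830 mm tall and 147 mm thick, enclosing an outside footprint 5460×4730 mm (x × y), no floor or roof. The front and back walls (−y and +y sides) run the full x-width; the side walls fit between their inner faces. A door opening 856 mm wide and 1989 mm tall is cut through the front wall from the floor up, its −x edge 3771 mm from the wall's −x end.


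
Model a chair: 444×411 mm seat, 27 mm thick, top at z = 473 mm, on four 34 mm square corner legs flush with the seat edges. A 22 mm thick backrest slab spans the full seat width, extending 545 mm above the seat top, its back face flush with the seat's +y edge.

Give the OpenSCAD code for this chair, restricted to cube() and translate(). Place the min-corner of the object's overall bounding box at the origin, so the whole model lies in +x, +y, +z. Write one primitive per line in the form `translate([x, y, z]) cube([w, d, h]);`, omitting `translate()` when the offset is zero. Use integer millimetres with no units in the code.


translate([0, 0, 446]) cube([444, 411, 27]);
cube([34, 34, 446]);
translate([410, 0, 0]) cube([34, 34, 446]);
translate([0, 377, 0]) cube([34, 34, 446]);
translate([410, 377, 0]) cube([34, 34, 446]);
translate([0, 389, 473]) cube([444, 22, 545]);


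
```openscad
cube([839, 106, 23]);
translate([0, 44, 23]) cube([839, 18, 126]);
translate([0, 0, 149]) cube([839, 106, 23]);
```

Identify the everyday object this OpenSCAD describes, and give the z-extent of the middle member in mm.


An I-beam. The web height is 126 mm.

Two wide flanges with a thin centred web — an I-beam. Overall 172 mm minus two 23 mm flanges gives a web of 172 − 2·23 = 126 mm.


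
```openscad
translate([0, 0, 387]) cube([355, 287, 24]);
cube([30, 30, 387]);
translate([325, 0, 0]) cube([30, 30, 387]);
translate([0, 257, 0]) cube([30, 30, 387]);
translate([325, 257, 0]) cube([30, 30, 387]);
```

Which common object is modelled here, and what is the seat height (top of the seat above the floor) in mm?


A stool. The seat height is 411 mm.

A 355×287×24 slab at z = 387 on four corner posts — a stool. The seat top is 387 + 24 = 411 mm.


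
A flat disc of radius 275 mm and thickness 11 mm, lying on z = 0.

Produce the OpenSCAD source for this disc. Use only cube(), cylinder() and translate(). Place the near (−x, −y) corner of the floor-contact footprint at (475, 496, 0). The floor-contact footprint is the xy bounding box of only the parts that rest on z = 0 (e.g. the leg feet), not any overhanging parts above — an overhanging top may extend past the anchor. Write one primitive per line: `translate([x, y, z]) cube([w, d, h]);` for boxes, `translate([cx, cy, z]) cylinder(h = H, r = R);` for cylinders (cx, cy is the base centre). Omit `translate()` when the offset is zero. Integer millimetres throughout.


translate([750, 771, 0]) cylinder(h = 11, r = 275);


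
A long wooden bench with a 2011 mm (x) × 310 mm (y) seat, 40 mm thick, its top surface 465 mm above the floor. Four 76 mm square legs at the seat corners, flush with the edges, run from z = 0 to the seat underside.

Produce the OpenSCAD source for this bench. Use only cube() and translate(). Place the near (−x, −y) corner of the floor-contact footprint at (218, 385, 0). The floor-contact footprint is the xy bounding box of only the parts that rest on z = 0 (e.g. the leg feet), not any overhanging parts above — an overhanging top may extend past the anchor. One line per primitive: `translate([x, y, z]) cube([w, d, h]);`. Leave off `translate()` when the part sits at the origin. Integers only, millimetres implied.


translate([218, 385, 425]) cube([2011, 310, 40]);
translate([218, 385, 0]) cube([76, 76, 425]);
translate([218, 619, 0]) cube([76, 76, 425]);
translate([2153, 385, 0]) cube([76, 76, 425]);
translate([2153, 619, 0]) cube([76, 76, 425]);


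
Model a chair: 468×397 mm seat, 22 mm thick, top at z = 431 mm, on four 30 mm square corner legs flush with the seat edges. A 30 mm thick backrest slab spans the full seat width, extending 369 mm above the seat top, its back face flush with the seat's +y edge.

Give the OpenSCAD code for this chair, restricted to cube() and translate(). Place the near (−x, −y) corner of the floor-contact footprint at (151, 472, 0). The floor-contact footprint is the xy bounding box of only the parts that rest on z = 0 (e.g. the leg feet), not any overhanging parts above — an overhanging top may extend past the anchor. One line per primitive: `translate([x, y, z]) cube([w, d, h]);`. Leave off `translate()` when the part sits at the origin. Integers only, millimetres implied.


translate([151, 472, 409]) cube([468, 397, 22]);
translate([151, 472, 0]) cube([30, 30, 409]);
translate([589, 472, 0]) cube([30, 30, 409]);
translate([151, 839, 0]) cube([30, 30, 409]);
translate([589, 839, 0]) cube([30, 30, 409]);
translate([151, 839, 431]) cube([468, 30, 369]);


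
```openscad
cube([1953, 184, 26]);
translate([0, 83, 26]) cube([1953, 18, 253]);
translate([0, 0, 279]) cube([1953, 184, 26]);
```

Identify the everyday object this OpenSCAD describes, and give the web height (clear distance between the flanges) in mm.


An I-beam. The web height is 253 mm.

Two wide flanges with a thin centred web — an I-beam. Overall 305 mm minus two 26 mm flanges gives a web of 305 − 2·26 = 253 mm.


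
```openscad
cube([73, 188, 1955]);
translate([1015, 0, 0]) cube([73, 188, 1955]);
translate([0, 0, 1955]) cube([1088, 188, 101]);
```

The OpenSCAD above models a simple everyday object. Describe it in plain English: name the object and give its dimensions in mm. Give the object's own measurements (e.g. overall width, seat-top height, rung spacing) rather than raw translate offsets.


A door frame. The clear opening is 942 mm wide and 1955 mm high. Two 73 mm wide jambs, 188 mm deep, stand either side of the opening from the floor to the top of the opening. A 101 mm thick head sits across the top of both jambs, spanning the full outside width of the frame.


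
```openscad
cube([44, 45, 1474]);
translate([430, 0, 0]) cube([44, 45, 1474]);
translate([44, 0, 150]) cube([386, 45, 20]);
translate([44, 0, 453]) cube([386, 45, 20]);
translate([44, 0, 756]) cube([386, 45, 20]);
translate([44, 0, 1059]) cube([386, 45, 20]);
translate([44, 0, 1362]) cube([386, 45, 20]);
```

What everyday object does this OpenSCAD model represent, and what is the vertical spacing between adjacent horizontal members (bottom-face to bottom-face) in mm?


A ladder. The rung spacing is 303 mm.

Two tall 44×45 posts with 5 short bars between them — a ladder. Adjacent rungs sit at z = 150 and z = 453, so the spacing is 453 − 150 = 303 mm.


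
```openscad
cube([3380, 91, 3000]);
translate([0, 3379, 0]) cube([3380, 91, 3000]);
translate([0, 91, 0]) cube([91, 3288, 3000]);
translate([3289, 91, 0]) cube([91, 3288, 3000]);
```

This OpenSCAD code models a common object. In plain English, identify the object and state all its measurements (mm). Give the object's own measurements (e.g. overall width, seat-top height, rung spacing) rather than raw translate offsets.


The wall frame of a small rectangular building: four walls, each 3000 mm tall and 91 mm thick, enclosing a footprint 3380 mm (x) by 3470 mm (y) outside-to-outside, with no floor or roof. The front and back walls (the −y and +y sides) span the full width; the two side walls fit between them.


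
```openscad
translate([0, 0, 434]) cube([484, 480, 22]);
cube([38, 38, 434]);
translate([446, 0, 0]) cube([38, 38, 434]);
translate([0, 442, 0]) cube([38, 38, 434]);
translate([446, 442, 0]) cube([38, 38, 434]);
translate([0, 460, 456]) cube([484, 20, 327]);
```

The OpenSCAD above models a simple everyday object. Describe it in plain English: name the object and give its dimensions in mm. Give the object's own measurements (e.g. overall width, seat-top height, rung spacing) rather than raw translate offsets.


A chair. The seat is a 484×480×22 mm slab with its top at z = 456 mm, on four 38×38 mm corner legs (flush with the seat edges, standing on z = 0). A flat backrest 20 mm thick, 327 mm tall, spans the full seat width and rises from the seat top along its +y edge, rear face flush with the rear of the seat.


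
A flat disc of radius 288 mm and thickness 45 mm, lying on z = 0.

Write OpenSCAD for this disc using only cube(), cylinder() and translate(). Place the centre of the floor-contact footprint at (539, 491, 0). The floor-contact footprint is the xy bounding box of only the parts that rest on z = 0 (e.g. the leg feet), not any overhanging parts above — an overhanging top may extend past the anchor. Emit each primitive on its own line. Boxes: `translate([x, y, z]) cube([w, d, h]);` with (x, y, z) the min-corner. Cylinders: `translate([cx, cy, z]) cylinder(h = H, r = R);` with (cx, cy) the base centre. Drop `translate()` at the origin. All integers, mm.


translate([539, 491, 0]) cylinder(h = 45, r = 288);


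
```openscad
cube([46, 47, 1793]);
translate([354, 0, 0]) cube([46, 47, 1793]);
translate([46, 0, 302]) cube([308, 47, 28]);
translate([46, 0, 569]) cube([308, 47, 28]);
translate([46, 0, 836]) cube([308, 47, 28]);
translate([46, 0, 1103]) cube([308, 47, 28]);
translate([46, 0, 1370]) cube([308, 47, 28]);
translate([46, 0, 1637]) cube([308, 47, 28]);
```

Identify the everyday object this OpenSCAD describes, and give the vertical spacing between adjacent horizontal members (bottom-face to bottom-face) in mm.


A ladder. The rung spacing is 267 mm.

Two tall 46×47 posts with 6 short bars between them — a ladder. Adjacent rungs sit at z = 302 and z = 569, so the spacing is 569 − 302 = 267 mm.


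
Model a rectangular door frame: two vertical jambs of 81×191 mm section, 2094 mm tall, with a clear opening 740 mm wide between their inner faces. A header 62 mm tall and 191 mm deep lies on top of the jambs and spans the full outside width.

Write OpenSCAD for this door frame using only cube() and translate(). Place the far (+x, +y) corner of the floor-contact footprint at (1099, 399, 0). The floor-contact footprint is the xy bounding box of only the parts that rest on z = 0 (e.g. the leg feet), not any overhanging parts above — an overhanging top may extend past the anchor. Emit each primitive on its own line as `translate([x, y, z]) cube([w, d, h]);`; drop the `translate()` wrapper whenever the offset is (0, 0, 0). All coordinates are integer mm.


translate([197, 208, 0]) cube([81, 191, 2094]);
translate([1018, 208, 0]) cube([81, 191, 2094]);
translate([197, 208, 2094]) cube([902, 191, 62]);


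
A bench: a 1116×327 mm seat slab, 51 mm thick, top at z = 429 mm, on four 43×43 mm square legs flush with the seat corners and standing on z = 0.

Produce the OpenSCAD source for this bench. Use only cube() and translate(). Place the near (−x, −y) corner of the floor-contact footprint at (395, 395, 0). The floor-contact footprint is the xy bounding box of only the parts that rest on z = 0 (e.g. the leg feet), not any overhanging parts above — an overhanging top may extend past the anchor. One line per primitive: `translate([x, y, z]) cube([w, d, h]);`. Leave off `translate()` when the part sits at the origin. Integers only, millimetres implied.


translate([395, 395, 378]) cube([1116, 327, 51]);
translate([395, 395, 0]) cube([43, 43, 378]);
translate([395, 679, 0]) cube([43, 43, 378]);
translate([1468, 395, 0]) cube([43, 43, 378]);
translate([1468, 679, 0]) cube([43, 43, 378]);


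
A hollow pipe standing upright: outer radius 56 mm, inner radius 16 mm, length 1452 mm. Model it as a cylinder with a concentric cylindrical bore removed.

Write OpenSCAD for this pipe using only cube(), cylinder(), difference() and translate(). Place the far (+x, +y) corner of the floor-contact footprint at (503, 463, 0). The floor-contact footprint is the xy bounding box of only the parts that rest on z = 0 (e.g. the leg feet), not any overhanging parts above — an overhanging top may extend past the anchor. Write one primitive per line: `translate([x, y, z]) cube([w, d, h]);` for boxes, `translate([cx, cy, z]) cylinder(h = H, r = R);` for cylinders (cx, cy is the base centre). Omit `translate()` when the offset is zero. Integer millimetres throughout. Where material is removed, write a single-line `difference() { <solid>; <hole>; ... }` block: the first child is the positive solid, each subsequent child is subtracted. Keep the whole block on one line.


difference() { translate([447, 407, 0]) cylinder(h = 1452, r = 56); translate([447, 407, 0]) cylinder(h = 1452, r = 16); }


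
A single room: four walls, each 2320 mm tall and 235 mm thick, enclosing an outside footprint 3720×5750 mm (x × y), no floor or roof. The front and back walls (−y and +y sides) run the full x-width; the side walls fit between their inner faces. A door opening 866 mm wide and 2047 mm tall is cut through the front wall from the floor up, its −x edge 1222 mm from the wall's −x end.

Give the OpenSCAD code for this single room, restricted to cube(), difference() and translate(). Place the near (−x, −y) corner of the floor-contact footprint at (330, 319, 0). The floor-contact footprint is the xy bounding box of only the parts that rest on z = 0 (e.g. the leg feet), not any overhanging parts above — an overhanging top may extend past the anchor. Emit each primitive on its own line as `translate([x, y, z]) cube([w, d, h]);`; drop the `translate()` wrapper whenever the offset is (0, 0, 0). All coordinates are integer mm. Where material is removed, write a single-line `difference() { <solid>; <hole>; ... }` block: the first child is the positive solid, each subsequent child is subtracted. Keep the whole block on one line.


difference() { translate([330, 319, 0]) cube([3720, 235, 2320]); translate([1552, 319, 0]) cube([866, 235, 2047]); }
translate([330, 5834, 0]) cube([3720, 235, 2320]);
translate([330, 554, 0]) cube([235, 5280, 2320]);
translate([3815, 554, 0]) cube([235, 5280, 2320]);


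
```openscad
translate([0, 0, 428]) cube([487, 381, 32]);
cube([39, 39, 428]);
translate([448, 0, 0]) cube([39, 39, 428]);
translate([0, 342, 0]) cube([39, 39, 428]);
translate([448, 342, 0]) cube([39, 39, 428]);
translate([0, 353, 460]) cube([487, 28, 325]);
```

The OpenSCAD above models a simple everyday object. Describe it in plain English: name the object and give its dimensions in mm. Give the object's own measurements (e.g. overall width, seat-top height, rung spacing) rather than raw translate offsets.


A chair. The seat is a 487×381×32 mm slab with its top at z = 460 mm, on four 39×39 mm corner legs (flush with the seat edges, standing on z = 0). A flat backrest 28 mm thick, 325 mm tall, spans the full seat width and rises from the seat top along its +y edge, rear face flush with the rear of the seat.


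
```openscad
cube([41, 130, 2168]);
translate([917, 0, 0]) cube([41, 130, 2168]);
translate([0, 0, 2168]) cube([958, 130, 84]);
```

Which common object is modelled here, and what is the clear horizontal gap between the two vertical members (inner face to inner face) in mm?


A door frame. The clear opening width is 876 mm.

Two 2168 mm tall posts with a header on top — a door frame. The left jamb is 41 mm wide at x = 0; the right jamb starts at x = 917. The clear opening is 917 − 41 = 876 mm.


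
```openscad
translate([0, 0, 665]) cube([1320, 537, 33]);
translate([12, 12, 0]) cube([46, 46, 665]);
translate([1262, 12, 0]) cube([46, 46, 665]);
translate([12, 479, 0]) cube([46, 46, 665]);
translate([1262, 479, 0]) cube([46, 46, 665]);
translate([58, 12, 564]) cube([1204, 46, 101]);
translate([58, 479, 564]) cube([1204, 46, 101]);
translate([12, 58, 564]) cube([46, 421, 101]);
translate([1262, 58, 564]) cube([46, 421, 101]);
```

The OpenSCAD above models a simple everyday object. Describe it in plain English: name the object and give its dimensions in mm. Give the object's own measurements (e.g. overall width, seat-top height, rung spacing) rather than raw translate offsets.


A table: top 1320 mm (x) × 537 mm (y), 33 mm thick, upper face at z = 698 mm, on four 46×46 mm square legs, each inset 12 mm from the nearest pair of top edges from z = 0 to the bottom of the top. Four apron rails, 46 mm thick and 101 mm tall, run between adjacent legs with their top edges flush with the underside of the top and their outer faces flush with the legs' outer faces.


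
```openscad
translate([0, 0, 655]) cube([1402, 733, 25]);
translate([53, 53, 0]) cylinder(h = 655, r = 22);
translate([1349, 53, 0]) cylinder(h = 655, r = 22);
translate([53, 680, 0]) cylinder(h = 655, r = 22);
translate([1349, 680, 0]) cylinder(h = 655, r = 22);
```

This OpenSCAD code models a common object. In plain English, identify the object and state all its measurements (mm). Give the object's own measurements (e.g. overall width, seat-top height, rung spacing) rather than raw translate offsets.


A table: top 1402 mm (x) × 733 mm (y), 25 mm thick, upper face at z = 680 mm, on four round legs of 44 mm diameter, each leg's bounding box inset 31 mm from the nearest pair of top edges from z = 0 to the bottom of the top.


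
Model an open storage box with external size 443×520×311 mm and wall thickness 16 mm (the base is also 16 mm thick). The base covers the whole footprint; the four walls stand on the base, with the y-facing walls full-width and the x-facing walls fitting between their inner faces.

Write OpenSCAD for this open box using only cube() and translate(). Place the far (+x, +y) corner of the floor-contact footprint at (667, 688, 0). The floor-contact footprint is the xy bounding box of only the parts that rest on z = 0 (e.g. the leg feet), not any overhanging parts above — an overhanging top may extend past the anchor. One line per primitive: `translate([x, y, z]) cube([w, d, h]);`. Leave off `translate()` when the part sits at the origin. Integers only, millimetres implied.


translate([224, 168, 0]) cube([443, 520, 16]);
translate([224, 168, 16]) cube([443, 16, 295]);
translate([224, 672, 16]) cube([443, 16, 295]);
translate([224, 184, 16]) cube([16, 488, 295]);
translate([651, 184, 16]) cube([16, 488, 295]);


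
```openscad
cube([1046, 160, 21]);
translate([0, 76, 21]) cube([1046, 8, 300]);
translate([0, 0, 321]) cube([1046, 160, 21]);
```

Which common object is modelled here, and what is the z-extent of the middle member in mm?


An I-beam. The web height is 300 mm.

Two wide flanges with a thin centred web — an I-beam. Overall 342 mm minus two 21 mm flanges gives a web of 342 − 2·21 = 300 mm.


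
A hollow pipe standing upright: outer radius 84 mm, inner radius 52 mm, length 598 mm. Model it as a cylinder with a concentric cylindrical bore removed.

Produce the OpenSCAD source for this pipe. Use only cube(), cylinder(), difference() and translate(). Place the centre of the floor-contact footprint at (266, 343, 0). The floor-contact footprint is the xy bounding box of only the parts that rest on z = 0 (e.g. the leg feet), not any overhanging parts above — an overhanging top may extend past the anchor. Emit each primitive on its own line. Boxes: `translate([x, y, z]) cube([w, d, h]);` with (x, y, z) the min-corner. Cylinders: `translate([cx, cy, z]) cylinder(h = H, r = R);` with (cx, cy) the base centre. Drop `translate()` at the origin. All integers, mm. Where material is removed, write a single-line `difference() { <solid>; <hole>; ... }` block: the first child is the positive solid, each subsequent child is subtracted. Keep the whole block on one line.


difference() { translate([266, 343, 0]) cylinder(h = 598, r = 84); translate([266, 343, 0]) cylinder(h = 598, r = 52); }


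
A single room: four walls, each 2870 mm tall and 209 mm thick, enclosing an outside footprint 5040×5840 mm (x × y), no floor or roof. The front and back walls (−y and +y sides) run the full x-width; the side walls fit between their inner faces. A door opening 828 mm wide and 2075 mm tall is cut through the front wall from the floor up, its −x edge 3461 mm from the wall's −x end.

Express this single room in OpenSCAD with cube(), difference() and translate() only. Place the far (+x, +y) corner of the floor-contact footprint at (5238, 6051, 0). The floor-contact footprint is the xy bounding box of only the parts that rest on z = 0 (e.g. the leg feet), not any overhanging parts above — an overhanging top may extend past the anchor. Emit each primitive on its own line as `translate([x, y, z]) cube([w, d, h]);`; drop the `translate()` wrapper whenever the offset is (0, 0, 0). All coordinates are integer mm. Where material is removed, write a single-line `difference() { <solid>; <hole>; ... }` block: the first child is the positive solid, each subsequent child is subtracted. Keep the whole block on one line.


difference() { translate([198, 211, 0]) cube([5040, 209, 2870]); translate([3659, 211, 0]) cube([828, 209, 2075]); }
translate([198, 5842, 0]) cube([5040, 209, 2870]);
translate([198, 420, 0]) cube([209, 5422, 2870]);
translate([5029, 420, 0]) cube([209, 5422, 2870]);


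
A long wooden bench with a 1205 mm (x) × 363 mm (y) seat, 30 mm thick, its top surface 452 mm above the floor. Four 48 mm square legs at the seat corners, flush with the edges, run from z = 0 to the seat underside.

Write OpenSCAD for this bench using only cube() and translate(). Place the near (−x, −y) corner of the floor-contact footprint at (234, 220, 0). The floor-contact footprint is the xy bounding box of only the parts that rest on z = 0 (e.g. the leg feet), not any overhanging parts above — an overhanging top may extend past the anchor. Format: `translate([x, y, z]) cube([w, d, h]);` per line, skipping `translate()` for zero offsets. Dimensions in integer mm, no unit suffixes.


translate([234, 220, 422]) cube([1205, 363, 30]);
translate([234, 220, 0]) cube([48, 48, 422]);
translate([234, 535, 0]) cube([48, 48, 422]);
translate([1391, 220, 0]) cube([48, 48, 422]);
translate([1391, 535, 0]) cube([48, 48, 422]);


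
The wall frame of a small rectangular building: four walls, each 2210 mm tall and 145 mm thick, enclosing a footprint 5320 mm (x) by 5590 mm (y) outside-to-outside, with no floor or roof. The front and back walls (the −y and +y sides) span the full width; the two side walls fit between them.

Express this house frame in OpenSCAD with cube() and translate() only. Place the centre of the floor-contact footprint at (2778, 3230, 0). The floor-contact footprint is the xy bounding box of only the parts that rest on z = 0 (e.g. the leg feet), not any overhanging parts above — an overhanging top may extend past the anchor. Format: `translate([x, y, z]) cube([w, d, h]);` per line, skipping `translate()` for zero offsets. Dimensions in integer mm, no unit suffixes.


translate([118, 435, 0]) cube([5320, 145, 2210]);
translate([118, 5880, 0]) cube([5320, 145, 2210]);
translate([118, 580, 0]) cube([145, 5300, 2210]);
translate([5293, 580, 0]) cube([145, 5300, 2210]);


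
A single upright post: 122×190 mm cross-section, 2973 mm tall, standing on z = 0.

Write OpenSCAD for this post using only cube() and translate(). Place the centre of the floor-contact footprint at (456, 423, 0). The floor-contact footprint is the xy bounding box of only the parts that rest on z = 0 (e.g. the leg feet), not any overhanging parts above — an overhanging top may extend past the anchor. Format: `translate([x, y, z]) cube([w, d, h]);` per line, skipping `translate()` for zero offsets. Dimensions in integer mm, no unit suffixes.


translate([395, 328, 0]) cube([122, 190, 2973]);
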